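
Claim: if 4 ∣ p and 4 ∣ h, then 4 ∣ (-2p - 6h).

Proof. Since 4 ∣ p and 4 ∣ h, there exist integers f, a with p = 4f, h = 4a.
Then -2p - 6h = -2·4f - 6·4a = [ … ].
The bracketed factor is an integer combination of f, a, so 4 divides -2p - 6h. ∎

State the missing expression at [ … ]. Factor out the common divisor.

Pull the common 4 out of every term: -2·4f - 6·4a = 4(-6a - 2f).
-6a - 2f is an integer, which exhibits the divisibility.

4(-6a - 2f)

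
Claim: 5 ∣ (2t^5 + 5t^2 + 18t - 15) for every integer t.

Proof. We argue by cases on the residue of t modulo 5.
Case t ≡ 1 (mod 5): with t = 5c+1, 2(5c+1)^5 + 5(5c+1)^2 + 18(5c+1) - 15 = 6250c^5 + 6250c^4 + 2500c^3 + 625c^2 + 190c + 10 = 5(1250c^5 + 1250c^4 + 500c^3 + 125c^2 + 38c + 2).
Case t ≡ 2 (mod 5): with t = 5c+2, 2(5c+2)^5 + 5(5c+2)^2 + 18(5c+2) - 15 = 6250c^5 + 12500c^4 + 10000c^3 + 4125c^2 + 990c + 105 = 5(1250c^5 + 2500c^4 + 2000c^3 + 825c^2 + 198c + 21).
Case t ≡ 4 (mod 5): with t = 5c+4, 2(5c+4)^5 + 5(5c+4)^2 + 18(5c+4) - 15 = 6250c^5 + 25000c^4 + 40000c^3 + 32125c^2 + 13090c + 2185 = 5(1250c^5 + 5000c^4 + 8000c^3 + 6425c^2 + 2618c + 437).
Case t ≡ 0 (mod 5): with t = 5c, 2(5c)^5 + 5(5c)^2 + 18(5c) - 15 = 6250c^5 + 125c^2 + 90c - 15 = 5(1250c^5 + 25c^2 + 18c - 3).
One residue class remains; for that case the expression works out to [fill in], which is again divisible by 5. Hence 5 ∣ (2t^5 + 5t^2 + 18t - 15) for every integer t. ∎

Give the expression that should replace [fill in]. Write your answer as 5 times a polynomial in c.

5(1250c^5 + 3750c^4 + 4500c^3 + 2725c^2 + 858c + 114)

The residues treated are {1, 2, 4, 0}, so the missing case is t ≡ 3 (mod 5); write t = 5c+3.
Then 2(5c+3)^5 + 5(5c+3)^2 + 18(5c+3) - 15 = 6250c^5 + 18750c^4 + 22500c^3 + 13625c^2 + 4290c + 570 = 5(1250c^5 + 3750c^4 + 4500c^3 + 2725c^2 + 858c + 114).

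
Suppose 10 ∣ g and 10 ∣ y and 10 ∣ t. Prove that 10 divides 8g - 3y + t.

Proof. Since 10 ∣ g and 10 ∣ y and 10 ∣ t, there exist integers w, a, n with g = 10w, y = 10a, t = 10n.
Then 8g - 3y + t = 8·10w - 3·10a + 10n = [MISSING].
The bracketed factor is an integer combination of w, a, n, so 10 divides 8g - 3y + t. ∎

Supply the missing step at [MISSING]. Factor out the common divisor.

Pull the common 10 out of every term: 8·10w - 3·10a + 10n = 10(-3a + n + 8w).
-3a + n + 8w is an integer, which exhibits the divisibility.

10(-3a + n + 8w)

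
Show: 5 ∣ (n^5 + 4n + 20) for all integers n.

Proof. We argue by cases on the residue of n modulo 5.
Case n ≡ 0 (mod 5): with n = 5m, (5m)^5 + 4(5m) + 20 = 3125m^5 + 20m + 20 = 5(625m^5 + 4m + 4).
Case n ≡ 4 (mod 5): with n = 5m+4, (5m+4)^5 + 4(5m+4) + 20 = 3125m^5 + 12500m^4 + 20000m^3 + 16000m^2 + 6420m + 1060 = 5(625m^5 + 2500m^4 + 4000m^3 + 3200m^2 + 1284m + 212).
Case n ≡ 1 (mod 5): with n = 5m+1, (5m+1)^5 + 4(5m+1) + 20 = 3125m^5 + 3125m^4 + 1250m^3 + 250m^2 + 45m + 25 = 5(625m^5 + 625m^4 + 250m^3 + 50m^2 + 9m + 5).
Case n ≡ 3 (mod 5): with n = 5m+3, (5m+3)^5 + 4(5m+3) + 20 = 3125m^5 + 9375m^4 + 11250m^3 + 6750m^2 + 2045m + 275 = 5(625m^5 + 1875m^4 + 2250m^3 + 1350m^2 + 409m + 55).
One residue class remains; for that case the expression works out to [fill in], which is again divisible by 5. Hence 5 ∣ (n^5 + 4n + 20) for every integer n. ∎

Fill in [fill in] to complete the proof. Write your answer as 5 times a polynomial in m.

The residues treated are {0, 4, 1, 3}, so the missing case is n ≡ 2 (mod 5); write n = 5m+2.
Then (5m+2)^5 + 4(5m+2) + 20 = 3125m^5 + 6250m^4 + 5000m^3 + 2000m^2 + 420m + 60 = 5(625m^5 + 1250m^4 + 1000m^3 + 400m^2 + 84m + 12).

5(625m^5 + 1250m^4 + 1000m^3 + 400m^2 + 84m + 12)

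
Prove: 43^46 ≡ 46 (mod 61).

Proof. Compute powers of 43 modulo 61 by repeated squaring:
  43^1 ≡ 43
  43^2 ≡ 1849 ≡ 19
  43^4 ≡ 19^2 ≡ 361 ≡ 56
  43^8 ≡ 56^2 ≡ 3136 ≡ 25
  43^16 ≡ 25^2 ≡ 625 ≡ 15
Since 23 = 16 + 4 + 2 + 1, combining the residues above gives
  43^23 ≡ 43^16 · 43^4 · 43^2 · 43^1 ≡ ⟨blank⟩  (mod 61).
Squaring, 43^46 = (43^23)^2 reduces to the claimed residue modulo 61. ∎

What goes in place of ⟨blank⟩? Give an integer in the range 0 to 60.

43^16 · 43^4 · 43^2 · 43^1 ≡ 15 · 56 · 19 · 43 = 686280.
686280 mod 61 = 30, so 43^23 ≡ 30 (mod 61).

30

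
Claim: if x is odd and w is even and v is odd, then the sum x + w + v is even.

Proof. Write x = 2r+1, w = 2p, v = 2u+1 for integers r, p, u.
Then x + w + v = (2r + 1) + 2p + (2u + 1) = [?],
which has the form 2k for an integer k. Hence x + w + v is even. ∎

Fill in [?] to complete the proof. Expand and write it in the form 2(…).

2(p + r + u + 1)

(2r + 1) + 2p + (2u + 1) = 2p + 2r + 2u + 2
= 2(p + r + u + 1).
Since p + r + u + 1 is an integer, the sum is of the form 2k for an integer k.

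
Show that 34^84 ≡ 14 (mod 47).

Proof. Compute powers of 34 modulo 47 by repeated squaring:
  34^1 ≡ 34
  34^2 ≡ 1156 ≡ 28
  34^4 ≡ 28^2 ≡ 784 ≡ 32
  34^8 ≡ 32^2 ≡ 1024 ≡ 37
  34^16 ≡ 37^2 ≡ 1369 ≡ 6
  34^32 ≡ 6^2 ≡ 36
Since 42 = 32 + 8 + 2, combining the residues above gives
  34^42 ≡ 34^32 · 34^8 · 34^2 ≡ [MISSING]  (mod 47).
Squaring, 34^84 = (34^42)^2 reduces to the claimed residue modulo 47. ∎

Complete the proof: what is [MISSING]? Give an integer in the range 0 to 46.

34^32 · 34^8 · 34^2 ≡ 36 · 37 · 28 = 37296.
37296 mod 47 = 25, so 34^42 ≡ 25 (mod 47).

25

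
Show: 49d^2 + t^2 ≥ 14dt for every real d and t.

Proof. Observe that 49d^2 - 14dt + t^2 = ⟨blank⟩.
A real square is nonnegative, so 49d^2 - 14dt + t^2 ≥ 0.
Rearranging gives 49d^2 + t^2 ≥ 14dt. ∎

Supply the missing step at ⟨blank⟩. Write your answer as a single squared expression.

The leading and trailing coefficients are 7^2 and 1^2, and 14 = 2·7·1, so the trinomial is (7d - t)^2.
Hence 49d^2 - 14dt + t^2 ≥ 0.

(7d - t)^2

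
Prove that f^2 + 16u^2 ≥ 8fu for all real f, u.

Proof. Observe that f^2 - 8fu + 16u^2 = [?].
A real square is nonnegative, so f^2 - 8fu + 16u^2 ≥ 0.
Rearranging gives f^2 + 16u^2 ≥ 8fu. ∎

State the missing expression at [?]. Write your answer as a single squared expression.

The leading and trailing coefficients are 1^2 and 4^2, and 8 = 2·1·4, so the trinomial is (f - 4u)^2.
Hence f^2 - 8fu + 16u^2 ≥ 0.

(f - 4u)^2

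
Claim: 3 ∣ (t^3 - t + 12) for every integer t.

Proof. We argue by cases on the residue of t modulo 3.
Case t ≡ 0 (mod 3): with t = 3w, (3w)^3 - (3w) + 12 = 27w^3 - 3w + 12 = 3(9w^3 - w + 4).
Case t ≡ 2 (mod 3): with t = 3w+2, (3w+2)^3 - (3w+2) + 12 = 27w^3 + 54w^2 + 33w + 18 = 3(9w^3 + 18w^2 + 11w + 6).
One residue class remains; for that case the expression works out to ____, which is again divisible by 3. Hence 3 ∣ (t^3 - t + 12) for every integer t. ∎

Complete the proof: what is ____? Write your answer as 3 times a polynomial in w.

3(9w^3 + 9w^2 + 2w + 4)

The residues treated are {0, 2}, so the missing case is t ≡ 1 (mod 3); write t = 3w+1.
Then (3w+1)^3 - (3w+1) + 12 = 27w^3 + 27w^2 + 6w + 12 = 3(9w^3 + 9w^2 + 2w + 4).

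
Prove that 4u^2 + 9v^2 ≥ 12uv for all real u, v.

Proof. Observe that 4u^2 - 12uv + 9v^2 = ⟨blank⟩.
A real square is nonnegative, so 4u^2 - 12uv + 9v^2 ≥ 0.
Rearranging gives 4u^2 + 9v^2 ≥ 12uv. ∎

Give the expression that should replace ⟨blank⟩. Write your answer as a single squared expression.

The leading and trailing coefficients are 2^2 and 3^2, and 12 = 2·2·3, so the trinomial is (2u - 3v)^2.
Hence 4u^2 - 12uv + 9v^2 ≥ 0.

(2u - 3v)^2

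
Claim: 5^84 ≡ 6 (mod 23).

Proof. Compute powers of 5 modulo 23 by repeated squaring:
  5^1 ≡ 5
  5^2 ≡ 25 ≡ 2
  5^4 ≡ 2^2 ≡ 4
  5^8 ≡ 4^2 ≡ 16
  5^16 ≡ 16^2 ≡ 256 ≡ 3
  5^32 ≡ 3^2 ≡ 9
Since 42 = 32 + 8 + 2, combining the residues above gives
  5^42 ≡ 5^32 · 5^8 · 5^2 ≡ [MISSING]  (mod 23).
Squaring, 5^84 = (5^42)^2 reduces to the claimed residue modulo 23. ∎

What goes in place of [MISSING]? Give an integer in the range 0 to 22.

12

5^32 · 5^8 · 5^2 ≡ 9 · 16 · 2 = 288.
288 mod 23 = 12, so 5^42 ≡ 12 (mod 23).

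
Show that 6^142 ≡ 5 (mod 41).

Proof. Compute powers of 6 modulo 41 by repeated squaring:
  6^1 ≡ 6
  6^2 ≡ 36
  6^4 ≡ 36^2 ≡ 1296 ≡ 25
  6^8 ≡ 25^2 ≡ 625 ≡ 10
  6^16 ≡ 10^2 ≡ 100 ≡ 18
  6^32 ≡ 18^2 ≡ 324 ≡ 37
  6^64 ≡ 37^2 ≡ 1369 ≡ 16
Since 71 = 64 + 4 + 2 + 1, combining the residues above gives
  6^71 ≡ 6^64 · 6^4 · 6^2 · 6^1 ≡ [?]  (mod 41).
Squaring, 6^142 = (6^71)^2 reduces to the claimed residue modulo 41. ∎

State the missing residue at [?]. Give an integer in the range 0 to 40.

6^64 · 6^4 · 6^2 · 6^1 ≡ 16 · 25 · 36 · 6 = 86400.
86400 mod 41 = 13, so 6^71 ≡ 13 (mod 41).

13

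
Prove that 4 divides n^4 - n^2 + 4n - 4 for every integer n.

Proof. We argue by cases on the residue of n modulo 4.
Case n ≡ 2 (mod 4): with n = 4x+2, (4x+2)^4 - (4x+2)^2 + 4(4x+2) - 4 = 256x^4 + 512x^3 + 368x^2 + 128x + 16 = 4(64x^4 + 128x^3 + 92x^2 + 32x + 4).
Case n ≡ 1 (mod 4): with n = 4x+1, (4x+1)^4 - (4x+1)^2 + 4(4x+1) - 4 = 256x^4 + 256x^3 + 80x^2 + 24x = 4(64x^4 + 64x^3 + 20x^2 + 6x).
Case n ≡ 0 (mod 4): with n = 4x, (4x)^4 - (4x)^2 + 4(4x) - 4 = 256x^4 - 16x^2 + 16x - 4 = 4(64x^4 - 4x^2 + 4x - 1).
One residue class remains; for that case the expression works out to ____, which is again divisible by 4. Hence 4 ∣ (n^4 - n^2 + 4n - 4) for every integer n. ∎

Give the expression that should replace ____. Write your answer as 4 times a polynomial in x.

Only n ≡ 3 (mod 4) is unaccounted for. Put n = 4x+3:
(4x+3)^4 - (4x+3)^2 + 4(4x+3) - 4 expands to 256x^4 + 768x^3 + 848x^2 + 424x + 80,
and factoring out 4 leaves 4(64x^4 + 192x^3 + 212x^2 + 106x + 20).

4(64x^4 + 192x^3 + 212x^2 + 106x + 20)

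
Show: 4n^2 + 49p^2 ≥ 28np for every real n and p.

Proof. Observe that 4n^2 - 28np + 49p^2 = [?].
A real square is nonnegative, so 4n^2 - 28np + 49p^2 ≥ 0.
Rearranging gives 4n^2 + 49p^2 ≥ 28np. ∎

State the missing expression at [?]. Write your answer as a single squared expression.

(2n - 7p)^2

The leading and trailing coefficients are 2^2 and 7^2, and 28 = 2·2·7, so the trinomial is (2n - 7p)^2.
Hence 4n^2 - 28np + 49p^2 ≥ 0.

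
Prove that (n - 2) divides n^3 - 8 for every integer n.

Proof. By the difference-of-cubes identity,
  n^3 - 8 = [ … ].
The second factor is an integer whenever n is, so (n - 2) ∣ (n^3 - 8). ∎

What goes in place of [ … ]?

(n - 2)(n^2 + 2n + 4)

Polynomial division of n^3 - 8 by n - 2 leaves remainder 0 and quotient n^2 + 2n + 4.
Hence n^3 - 8 = (n - 2)(n^2 + 2n + 4).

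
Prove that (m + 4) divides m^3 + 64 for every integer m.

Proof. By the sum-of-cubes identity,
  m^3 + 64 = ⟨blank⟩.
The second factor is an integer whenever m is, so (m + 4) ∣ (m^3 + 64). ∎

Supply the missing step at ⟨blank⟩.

(m + 4)(m^2 - 4m + 16)

a^3 + b^3 = (a + b)(a^2 - ab + b^2). With a = m, b = 4:
m^3 + 64 = (m + 4)(m^2 - 4m + 16).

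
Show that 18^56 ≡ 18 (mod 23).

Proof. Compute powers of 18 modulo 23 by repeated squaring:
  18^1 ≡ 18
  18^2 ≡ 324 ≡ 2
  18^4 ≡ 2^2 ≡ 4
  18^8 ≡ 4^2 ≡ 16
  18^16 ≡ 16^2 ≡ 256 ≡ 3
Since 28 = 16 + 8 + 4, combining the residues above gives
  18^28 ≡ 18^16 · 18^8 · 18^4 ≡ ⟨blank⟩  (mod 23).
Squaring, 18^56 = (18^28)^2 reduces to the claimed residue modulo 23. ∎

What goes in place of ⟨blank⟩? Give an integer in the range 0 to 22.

8

18^16 · 18^8 · 18^4 ≡ 3 · 16 · 4 = 192.
192 mod 23 = 8, so 18^28 ≡ 8 (mod 23).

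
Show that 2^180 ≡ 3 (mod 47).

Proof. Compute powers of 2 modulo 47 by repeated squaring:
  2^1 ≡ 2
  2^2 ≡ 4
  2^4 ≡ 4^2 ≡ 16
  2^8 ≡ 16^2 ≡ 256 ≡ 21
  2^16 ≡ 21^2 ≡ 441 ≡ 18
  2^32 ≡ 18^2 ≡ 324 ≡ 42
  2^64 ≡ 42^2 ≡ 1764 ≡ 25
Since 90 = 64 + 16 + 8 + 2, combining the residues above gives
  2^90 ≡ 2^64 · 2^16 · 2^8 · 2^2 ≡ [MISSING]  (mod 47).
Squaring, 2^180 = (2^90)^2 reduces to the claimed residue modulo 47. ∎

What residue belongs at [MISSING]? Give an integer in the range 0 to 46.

12

2^64 · 2^16 · 2^8 · 2^2 ≡ 25 · 18 · 21 · 4 = 37800.
37800 mod 47 = 12, so 2^90 ≡ 12 (mod 47).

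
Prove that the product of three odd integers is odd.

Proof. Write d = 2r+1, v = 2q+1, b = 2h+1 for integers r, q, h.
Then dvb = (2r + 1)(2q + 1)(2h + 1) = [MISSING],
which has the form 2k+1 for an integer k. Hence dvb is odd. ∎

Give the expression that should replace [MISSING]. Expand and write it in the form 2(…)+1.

(2r + 1)(2q + 1)(2h + 1) = 8hqr + 4hq + 4hr + 2h + 4qr + 2q + 2r + 1
= 2(4hqr + 2hq + 2hr + h + 2qr + q + r) + 1.
Since 4hqr + 2hq + 2hr + h + 2qr + q + r is an integer, the product is of the form 2k+1 for an integer k.

2(4hqr + 2hq + 2hr + h + 2qr + q + r) + 1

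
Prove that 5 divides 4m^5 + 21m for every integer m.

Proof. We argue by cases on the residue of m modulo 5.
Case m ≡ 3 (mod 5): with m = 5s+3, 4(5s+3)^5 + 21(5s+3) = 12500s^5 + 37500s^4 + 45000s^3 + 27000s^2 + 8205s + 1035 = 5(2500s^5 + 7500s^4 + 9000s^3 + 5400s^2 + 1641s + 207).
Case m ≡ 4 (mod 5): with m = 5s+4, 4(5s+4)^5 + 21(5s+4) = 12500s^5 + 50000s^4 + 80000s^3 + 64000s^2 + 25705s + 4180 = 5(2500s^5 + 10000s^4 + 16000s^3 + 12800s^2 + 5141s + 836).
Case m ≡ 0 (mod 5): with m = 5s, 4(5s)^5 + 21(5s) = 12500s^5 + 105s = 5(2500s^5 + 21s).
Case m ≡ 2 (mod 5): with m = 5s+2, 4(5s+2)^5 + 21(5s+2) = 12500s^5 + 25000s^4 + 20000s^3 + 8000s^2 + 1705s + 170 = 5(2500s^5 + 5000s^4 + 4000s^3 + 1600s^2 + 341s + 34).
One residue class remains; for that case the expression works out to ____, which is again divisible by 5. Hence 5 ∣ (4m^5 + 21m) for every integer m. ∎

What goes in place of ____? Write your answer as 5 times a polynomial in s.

5(2500s^5 + 2500s^4 + 1000s^3 + 200s^2 + 41s + 5)

The residues treated are {3, 4, 0, 2}, so the missing case is m ≡ 1 (mod 5); write m = 5s+1.
Then 4(5s+1)^5 + 21(5s+1) = 12500s^5 + 12500s^4 + 5000s^3 + 1000s^2 + 205s + 25 = 5(2500s^5 + 2500s^4 + 1000s^3 + 200s^2 + 41s + 5).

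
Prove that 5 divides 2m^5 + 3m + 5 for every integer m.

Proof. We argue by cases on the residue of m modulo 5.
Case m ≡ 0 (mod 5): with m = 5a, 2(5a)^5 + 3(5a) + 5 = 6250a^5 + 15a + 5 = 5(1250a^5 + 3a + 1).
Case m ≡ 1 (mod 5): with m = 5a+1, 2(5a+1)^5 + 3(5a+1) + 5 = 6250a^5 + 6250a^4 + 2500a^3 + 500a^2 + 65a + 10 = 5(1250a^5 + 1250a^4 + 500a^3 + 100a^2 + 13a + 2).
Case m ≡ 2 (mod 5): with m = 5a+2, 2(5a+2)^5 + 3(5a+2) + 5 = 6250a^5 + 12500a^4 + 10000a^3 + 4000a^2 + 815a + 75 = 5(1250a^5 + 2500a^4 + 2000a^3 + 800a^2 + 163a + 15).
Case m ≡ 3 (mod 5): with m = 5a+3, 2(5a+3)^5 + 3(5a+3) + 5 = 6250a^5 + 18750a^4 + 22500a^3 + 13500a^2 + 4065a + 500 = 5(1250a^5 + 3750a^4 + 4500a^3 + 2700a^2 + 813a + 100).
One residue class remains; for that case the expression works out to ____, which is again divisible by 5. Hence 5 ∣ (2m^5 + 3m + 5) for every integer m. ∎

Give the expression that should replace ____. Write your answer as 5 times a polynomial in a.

5(1250a^5 + 5000a^4 + 8000a^3 + 6400a^2 + 2563a + 413)

The residues treated are {0, 1, 2, 3}, so the missing case is m ≡ 4 (mod 5); write m = 5a+4.
Then 2(5a+4)^5 + 3(5a+4) + 5 = 6250a^5 + 25000a^4 + 40000a^3 + 32000a^2 + 12815a + 2065 = 5(1250a^5 + 5000a^4 + 8000a^3 + 6400a^2 + 2563a + 413).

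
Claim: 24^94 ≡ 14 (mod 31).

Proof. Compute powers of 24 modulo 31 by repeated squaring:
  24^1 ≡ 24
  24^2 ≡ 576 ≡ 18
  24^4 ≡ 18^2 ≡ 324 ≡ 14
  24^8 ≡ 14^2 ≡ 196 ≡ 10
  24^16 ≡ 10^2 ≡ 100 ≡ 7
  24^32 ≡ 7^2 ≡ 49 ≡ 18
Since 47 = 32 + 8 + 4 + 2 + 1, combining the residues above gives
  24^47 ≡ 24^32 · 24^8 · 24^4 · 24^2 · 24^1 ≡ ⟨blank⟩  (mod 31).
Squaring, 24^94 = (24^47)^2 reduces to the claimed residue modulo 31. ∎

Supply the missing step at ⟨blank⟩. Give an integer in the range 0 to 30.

24^32 · 24^8 · 24^4 · 24^2 · 24^1 ≡ 18 · 10 · 14 · 18 · 24 = 1088640.
1088640 mod 31 = 13, so 24^47 ≡ 13 (mod 31).

13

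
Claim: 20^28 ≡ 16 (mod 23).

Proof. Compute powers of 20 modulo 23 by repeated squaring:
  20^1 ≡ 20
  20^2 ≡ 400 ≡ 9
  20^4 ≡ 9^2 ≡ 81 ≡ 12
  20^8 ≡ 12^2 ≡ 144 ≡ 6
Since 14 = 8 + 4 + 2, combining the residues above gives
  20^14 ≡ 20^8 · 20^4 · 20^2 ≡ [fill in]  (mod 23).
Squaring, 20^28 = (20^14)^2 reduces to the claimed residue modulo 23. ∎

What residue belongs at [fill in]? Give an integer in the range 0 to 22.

4

20^8 · 20^4 · 20^2 ≡ 6 · 12 · 9 = 648.
648 mod 23 = 4, so 20^14 ≡ 4 (mod 23).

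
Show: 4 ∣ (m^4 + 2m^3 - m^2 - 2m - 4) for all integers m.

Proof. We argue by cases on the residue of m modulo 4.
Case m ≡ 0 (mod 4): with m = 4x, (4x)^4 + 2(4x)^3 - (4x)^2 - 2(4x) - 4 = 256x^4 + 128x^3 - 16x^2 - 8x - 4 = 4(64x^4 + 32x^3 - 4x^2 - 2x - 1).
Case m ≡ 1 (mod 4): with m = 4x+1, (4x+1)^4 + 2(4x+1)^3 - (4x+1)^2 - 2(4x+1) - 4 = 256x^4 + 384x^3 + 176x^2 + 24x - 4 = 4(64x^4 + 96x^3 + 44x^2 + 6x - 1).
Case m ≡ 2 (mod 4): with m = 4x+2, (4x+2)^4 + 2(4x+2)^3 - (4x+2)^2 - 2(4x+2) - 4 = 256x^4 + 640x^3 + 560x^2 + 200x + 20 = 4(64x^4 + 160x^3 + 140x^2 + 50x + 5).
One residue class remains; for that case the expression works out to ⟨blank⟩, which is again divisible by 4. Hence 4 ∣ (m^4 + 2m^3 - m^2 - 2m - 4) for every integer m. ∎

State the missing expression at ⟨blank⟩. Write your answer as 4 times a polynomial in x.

Only m ≡ 3 (mod 4) is unaccounted for. Put m = 4x+3:
(4x+3)^4 + 2(4x+3)^3 - (4x+3)^2 - 2(4x+3) - 4 expands to 256x^4 + 896x^3 + 1136x^2 + 616x + 116,
and factoring out 4 leaves 4(64x^4 + 224x^3 + 284x^2 + 154x + 29).

4(64x^4 + 224x^3 + 284x^2 + 154x + 29)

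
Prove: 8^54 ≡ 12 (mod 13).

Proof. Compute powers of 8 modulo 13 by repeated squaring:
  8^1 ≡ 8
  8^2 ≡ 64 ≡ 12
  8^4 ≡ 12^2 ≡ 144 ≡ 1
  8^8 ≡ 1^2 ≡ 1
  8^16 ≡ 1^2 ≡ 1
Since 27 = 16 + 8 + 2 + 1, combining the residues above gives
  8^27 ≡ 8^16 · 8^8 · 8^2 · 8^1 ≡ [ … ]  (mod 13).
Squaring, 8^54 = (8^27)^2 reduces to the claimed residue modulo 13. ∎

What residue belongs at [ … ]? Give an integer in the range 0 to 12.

8^16 · 8^8 · 8^2 · 8^1 ≡ 1 · 1 · 12 · 8 = 96.
96 mod 13 = 5, so 8^27 ≡ 5 (mod 13).

5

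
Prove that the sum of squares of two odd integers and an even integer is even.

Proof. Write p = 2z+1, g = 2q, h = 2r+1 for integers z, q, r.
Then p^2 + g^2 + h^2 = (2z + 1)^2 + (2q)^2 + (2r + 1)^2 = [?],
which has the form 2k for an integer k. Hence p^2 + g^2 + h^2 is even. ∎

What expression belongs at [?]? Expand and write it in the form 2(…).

Expanding: (2z + 1)^2 + (2q)^2 + (2r + 1)^2 = 4q^2 + 4r^2 + 4r + 4z^2 + 4z + 2.
Every term is even; pulling out the factor of 2 gives 2(2q^2 + 2r^2 + 2r + 2z^2 + 2z + 1).

2(2q^2 + 2r^2 + 2r + 2z^2 + 2z + 1)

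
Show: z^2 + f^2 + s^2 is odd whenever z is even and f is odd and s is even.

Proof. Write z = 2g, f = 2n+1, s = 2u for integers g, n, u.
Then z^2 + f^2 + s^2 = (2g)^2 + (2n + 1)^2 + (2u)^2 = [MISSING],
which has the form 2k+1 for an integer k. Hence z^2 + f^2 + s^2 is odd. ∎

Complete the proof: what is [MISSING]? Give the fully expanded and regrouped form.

2(2g^2 + 2n^2 + 2n + 2u^2) + 1

(2g)^2 + (2n + 1)^2 + (2u)^2 = 4g^2 + 4n^2 + 4n + 4u^2 + 1
= 2(2g^2 + 2n^2 + 2n + 2u^2) + 1.
Since 2g^2 + 2n^2 + 2n + 2u^2 is an integer, the sum of squares is of the form 2k+1 for an integer k.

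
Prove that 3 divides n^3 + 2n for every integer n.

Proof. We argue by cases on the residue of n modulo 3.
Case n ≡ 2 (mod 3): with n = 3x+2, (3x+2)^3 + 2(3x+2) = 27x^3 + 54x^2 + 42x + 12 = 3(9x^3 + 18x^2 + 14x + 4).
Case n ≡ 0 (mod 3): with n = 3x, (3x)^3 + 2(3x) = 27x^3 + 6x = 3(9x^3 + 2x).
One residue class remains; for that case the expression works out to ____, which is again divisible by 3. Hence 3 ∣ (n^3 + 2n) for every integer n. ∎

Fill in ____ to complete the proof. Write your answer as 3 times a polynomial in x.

Only n ≡ 1 (mod 3) is unaccounted for. Put n = 3x+1:
(3x+1)^3 + 2(3x+1) expands to 27x^3 + 27x^2 + 15x + 3,
and factoring out 3 leaves 3(9x^3 + 9x^2 + 5x + 1).

3(9x^3 + 9x^2 + 5x + 1)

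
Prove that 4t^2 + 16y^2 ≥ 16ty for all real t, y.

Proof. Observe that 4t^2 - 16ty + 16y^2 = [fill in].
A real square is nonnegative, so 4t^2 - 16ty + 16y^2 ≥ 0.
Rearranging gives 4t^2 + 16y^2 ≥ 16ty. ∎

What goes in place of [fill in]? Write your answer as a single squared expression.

(2t - 4y)^2

The leading and trailing coefficients are 2^2 and 4^2, and 16 = 2·2·4, so the trinomial is (2t - 4y)^2.
Hence 4t^2 - 16ty + 16y^2 ≥ 0.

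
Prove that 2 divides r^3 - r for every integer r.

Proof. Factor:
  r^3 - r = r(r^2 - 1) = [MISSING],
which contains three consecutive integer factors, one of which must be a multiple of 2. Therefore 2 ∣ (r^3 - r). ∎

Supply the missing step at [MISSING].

r(r^2 - 1) = r(r - 1)(r + 1) = (r - 1)r(r + 1).
These three factors are consecutive integers, so their product is divisible by 2.

(r - 1)r(r + 1)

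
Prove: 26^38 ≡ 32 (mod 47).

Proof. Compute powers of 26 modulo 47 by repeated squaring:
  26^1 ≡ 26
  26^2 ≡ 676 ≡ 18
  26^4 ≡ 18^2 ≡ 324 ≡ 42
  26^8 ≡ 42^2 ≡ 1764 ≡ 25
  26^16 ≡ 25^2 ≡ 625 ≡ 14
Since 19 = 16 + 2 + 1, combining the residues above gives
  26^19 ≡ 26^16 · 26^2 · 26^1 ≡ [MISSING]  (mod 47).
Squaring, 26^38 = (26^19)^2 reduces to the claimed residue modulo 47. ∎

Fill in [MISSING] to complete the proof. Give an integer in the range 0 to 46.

19

26^16 · 26^2 · 26^1 ≡ 14 · 18 · 26 = 6552.
6552 mod 47 = 19, so 26^19 ≡ 19 (mod 47).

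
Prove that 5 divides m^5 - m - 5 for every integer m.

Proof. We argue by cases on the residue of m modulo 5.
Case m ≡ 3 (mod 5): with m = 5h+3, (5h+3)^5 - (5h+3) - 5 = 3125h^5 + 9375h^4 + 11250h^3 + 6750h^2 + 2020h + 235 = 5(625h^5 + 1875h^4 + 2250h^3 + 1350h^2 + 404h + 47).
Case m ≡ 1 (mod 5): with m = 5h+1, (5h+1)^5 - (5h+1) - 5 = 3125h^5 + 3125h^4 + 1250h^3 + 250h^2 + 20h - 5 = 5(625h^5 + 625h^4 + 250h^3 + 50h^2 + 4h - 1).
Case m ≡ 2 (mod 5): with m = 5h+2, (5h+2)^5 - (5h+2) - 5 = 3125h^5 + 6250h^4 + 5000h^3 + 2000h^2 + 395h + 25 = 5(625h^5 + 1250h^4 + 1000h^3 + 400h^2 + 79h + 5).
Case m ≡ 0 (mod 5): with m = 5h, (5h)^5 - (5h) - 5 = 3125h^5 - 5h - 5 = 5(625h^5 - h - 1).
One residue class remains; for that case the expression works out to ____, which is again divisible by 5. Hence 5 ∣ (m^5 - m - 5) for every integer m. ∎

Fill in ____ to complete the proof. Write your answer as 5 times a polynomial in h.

5(625h^5 + 2500h^4 + 4000h^3 + 3200h^2 + 1279h + 203)

The residues treated are {3, 1, 2, 0}, so the missing case is m ≡ 4 (mod 5); write m = 5h+4.
Then (5h+4)^5 - (5h+4) - 5 = 3125h^5 + 12500h^4 + 20000h^3 + 16000h^2 + 6395h + 1015 = 5(625h^5 + 2500h^4 + 4000h^3 + 3200h^2 + 1279h + 203).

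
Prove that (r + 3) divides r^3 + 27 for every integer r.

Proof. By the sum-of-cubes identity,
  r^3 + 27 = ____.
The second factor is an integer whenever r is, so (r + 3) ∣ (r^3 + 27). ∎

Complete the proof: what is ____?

(r + 3)(r^2 - 3r + 9)

a^3 + b^3 = (a + b)(a^2 - ab + b^2). With a = r, b = 3:
r^3 + 27 = (r + 3)(r^2 - 3r + 9).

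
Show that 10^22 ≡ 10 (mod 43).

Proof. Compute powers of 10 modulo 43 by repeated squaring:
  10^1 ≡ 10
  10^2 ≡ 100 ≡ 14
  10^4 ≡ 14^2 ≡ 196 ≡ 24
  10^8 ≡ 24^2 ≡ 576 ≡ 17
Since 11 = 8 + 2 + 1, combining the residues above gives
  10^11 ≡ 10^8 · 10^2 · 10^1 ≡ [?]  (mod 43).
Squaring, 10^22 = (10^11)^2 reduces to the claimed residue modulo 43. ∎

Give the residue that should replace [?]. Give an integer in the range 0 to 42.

15

Multiply the listed residues: 17 · 14 · 10 = 238 → 2380.
Reducing modulo 43: 2380 = 55·43 + 15, so 10^11 ≡ 15.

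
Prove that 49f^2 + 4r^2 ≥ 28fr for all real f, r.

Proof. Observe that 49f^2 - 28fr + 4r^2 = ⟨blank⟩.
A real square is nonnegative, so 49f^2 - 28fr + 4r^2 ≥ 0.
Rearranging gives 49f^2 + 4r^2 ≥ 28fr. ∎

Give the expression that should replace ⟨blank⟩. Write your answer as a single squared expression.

The leading and trailing coefficients are 7^2 and 2^2, and 28 = 2·7·2, so the trinomial is (7f - 2r)^2.
Hence 49f^2 - 28fr + 4r^2 ≥ 0.

(7f - 2r)^2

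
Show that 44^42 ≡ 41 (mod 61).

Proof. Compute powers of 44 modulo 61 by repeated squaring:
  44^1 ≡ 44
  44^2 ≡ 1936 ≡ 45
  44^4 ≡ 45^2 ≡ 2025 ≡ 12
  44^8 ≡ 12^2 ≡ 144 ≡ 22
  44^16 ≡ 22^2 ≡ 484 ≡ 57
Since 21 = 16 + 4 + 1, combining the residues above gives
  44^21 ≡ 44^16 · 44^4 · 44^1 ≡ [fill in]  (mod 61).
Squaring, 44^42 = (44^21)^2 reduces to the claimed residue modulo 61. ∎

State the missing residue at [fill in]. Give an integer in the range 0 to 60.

Multiply the listed residues: 57 · 12 · 44 = 684 → 30096.
Reducing modulo 61: 30096 = 493·61 + 23, so 44^21 ≡ 23.

23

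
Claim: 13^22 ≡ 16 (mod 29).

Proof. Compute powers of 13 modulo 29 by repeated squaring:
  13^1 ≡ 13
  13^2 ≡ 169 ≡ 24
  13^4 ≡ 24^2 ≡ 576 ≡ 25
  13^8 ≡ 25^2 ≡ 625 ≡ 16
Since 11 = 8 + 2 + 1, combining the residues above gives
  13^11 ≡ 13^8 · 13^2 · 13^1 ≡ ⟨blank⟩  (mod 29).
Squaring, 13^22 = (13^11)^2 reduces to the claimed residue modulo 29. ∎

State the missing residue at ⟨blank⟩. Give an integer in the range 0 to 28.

4

13^8 · 13^2 · 13^1 ≡ 16 · 24 · 13 = 4992.
4992 mod 29 = 4, so 13^11 ≡ 4 (mod 29).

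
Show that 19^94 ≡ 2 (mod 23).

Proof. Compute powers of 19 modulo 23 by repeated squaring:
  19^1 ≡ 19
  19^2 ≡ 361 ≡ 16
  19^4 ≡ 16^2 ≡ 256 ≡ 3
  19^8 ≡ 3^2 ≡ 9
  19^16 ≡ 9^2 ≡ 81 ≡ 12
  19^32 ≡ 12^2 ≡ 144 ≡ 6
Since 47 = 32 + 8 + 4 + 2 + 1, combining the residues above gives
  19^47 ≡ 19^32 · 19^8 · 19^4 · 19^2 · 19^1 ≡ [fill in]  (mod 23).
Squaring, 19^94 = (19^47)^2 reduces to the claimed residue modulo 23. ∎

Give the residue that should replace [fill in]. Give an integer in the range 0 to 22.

Multiply the listed residues: 6 · 9 · 3 · 16 · 19 = 54 → 162 → 2592 → 49248.
Reducing modulo 23: 49248 = 2141·23 + 5, so 19^47 ≡ 5.

5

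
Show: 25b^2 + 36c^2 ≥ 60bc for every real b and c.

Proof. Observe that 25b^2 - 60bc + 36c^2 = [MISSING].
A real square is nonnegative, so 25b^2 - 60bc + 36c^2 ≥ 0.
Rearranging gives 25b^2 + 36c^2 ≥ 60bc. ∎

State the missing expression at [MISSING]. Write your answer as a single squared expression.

(5b - 6c)^2

The leading and trailing coefficients are 5^2 and 6^2, and 60 = 2·5·6, so the trinomial is (5b - 6c)^2.
Hence 25b^2 - 60bc + 36c^2 ≥ 0.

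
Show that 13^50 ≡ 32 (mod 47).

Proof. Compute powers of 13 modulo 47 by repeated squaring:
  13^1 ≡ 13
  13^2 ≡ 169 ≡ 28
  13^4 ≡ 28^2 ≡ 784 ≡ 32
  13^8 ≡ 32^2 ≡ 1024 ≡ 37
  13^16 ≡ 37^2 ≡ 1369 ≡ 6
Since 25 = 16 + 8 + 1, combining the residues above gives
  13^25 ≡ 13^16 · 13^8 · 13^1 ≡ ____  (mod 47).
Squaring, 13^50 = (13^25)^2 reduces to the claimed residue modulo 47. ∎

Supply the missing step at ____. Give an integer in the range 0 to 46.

19

13^16 · 13^8 · 13^1 ≡ 6 · 37 · 13 = 2886.
2886 mod 47 = 19, so 13^25 ≡ 19 (mod 47).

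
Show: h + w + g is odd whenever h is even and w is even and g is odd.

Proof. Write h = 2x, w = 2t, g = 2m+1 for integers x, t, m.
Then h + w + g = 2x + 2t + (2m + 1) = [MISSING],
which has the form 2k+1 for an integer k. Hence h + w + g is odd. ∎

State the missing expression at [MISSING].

2(m + t + x) + 1

2x + 2t + (2m + 1) = 2m + 2t + 2x + 1
= 2(m + t + x) + 1.
Since m + t + x is an integer, the sum is of the form 2k+1 for an integer k.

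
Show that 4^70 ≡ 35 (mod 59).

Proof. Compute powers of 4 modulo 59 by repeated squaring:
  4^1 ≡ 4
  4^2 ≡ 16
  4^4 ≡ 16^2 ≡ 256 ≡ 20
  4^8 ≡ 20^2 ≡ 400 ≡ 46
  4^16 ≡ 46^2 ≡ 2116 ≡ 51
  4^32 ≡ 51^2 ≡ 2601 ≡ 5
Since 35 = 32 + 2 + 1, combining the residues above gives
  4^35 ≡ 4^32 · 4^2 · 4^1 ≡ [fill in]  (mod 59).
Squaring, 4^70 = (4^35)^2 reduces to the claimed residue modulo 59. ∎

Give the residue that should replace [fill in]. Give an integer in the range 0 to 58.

25

Multiply the listed residues: 5 · 16 · 4 = 80 → 320.
Reducing modulo 59: 320 = 5·59 + 25, so 4^35 ≡ 25.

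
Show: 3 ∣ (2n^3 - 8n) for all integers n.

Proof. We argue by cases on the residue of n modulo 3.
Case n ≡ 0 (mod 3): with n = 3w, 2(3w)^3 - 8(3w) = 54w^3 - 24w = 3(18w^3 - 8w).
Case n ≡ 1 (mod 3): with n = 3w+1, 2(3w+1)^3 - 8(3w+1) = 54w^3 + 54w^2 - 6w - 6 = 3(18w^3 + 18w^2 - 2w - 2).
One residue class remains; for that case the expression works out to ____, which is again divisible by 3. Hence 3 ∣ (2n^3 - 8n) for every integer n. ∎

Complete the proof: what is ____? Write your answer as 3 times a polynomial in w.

3(18w^3 + 36w^2 + 16w)

Only n ≡ 2 (mod 3) is unaccounted for. Put n = 3w+2:
2(3w+2)^3 - 8(3w+2) expands to 54w^3 + 108w^2 + 48w,
and factoring out 3 leaves 3(18w^3 + 36w^2 + 16w).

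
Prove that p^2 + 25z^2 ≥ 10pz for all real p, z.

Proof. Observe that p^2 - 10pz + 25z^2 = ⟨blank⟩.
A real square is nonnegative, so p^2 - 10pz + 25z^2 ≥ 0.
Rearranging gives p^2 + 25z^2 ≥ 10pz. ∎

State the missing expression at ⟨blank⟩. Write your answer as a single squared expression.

(p - 5z)^2

The leading and trailing coefficients are 1^2 and 5^2, and 10 = 2·1·5, so the trinomial is (p - 5z)^2.
Hence p^2 - 10pz + 25z^2 ≥ 0.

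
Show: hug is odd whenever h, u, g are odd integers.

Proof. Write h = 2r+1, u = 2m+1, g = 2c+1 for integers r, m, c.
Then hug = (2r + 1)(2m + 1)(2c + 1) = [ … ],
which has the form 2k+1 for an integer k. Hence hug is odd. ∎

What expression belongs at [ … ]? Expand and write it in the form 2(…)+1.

2(4cmr + 2cm + 2cr + c + 2mr + m + r) + 1

Expanding: (2r + 1)(2m + 1)(2c + 1) = 8cmr + 4cm + 4cr + 2c + 4mr + 2m + 2r + 1.
Every term except the constant is even, so this is 2(4cmr + 2cm + 2cr + c + 2mr + m + r) + 1,
and 4cmr + 2cm + 2cr + c + 2mr + m + r ∈ ℤ gives the required form.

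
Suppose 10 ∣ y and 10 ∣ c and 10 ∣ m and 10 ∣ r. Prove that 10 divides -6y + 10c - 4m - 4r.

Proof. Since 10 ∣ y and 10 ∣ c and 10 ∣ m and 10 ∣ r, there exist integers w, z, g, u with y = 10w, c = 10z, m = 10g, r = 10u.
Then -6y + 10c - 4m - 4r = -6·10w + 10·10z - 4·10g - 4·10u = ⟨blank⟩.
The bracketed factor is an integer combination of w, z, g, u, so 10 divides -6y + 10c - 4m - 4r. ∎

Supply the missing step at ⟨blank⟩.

10(-4g - 4u - 6w + 10z)

Each term has a factor of 10: -6·10w + 10·10z - 4·10g - 4·10u = 10·(-4g - 4u - 6w + 10z).
Since -4g - 4u - 6w + 10z is an integer, 10 ∣ (-6y + 10c - 4m - 4r).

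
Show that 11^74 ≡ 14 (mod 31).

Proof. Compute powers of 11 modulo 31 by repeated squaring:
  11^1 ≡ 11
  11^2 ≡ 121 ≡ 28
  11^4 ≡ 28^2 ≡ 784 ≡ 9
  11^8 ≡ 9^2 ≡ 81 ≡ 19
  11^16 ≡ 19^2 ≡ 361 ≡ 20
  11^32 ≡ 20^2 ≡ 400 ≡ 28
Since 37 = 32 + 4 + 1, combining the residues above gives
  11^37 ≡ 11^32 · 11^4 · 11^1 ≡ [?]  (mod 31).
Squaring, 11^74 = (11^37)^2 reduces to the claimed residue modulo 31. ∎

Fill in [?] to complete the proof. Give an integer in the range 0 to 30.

13

11^32 · 11^4 · 11^1 ≡ 28 · 9 · 11 = 2772.
2772 mod 31 = 13, so 11^37 ≡ 13 (mod 31).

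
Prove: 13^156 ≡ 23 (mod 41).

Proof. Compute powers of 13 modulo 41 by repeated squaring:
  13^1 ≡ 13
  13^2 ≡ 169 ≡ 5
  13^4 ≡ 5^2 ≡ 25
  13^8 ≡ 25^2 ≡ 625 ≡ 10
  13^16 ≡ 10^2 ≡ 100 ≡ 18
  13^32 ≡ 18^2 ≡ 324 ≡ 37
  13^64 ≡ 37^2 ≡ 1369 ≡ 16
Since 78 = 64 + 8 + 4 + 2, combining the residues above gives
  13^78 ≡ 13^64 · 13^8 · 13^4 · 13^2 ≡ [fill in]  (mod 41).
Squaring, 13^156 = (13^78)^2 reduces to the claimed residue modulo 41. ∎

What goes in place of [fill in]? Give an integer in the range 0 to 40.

33

13^64 · 13^8 · 13^4 · 13^2 ≡ 16 · 10 · 25 · 5 = 20000.
20000 mod 41 = 33, so 13^78 ≡ 33 (mod 41).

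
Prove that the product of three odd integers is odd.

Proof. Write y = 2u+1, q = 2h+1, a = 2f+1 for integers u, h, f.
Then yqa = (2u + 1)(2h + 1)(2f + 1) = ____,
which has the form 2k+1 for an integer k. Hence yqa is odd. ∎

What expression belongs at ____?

Expanding: (2u + 1)(2h + 1)(2f + 1) = 8fhu + 4fh + 4fu + 2f + 4hu + 2h + 2u + 1.
Every term except the constant is even, so this is 2(4fhu + 2fh + 2fu + f + 2hu + h + u) + 1,
and 4fhu + 2fh + 2fu + f + 2hu + h + u ∈ ℤ gives the required form.

2(4fhu + 2fh + 2fu + f + 2hu + h + u) + 1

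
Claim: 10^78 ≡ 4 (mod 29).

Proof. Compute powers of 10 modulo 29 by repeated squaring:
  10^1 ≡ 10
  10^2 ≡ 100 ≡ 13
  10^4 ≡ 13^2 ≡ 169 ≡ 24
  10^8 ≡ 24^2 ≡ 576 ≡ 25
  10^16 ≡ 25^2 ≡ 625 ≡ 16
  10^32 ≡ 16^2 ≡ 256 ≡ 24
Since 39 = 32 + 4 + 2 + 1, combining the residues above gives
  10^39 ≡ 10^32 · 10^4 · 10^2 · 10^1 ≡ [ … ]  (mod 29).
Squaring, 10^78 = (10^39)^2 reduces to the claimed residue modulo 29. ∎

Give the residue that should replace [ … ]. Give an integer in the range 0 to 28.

2

Multiply the listed residues: 24 · 24 · 13 · 10 = 576 → 7488 → 74880.
Reducing modulo 29: 74880 = 2582·29 + 2, so 10^39 ≡ 2.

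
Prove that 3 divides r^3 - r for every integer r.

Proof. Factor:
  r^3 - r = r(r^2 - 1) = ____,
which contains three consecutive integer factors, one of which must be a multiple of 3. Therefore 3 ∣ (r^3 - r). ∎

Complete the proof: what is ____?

(r - 1)r(r + 1)

r(r^2 - 1) = r(r - 1)(r + 1) = (r - 1)r(r + 1).
These three factors are consecutive integers, so their product is divisible by 3.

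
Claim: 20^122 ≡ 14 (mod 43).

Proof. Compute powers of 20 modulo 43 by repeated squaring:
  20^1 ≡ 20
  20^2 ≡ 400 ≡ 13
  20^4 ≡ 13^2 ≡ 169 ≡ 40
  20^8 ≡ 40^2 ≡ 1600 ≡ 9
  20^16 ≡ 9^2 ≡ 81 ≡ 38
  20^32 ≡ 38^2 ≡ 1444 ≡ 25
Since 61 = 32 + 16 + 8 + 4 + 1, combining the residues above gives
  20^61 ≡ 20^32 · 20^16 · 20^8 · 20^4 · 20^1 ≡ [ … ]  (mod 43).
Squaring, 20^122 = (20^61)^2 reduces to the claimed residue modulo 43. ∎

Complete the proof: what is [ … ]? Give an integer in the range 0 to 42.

20^32 · 20^16 · 20^8 · 20^4 · 20^1 ≡ 25 · 38 · 9 · 40 · 20 = 6840000.
6840000 mod 43 = 33, so 20^61 ≡ 33 (mod 43).

33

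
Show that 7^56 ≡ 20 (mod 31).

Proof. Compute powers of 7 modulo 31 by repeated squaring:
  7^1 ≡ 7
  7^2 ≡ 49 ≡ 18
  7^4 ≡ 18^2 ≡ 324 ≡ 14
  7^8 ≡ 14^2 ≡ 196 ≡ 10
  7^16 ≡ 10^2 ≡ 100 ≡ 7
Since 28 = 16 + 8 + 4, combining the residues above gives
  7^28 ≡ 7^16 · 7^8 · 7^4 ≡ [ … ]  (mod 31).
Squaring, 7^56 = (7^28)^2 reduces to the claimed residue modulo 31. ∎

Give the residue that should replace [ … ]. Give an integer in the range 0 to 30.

Multiply the listed residues: 7 · 10 · 14 = 70 → 980.
Reducing modulo 31: 980 = 31·31 + 19, so 7^28 ≡ 19.

19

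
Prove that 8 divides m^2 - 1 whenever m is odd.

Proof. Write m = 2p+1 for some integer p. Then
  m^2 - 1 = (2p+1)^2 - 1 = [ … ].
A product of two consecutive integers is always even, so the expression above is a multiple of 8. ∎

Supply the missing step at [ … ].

4p(p + 1)

(2p+1)^2 - 1 = 4p^2 + 4p + 1 - 1 = 4p^2 + 4p = 4p(p+1).
Since p and p+1 are consecutive, p(p+1) is even, and 4·(even) is a multiple of 8.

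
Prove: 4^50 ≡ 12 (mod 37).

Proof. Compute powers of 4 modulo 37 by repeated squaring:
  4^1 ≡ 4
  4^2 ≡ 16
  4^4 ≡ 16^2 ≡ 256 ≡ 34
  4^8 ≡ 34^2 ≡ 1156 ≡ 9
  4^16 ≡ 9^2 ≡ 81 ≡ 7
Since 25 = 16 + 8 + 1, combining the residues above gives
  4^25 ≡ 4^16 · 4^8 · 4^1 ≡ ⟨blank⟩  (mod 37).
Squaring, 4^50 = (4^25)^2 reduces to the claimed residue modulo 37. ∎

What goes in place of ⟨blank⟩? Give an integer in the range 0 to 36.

30

4^16 · 4^8 · 4^1 ≡ 7 · 9 · 4 = 252.
252 mod 37 = 30, so 4^25 ≡ 30 (mod 37).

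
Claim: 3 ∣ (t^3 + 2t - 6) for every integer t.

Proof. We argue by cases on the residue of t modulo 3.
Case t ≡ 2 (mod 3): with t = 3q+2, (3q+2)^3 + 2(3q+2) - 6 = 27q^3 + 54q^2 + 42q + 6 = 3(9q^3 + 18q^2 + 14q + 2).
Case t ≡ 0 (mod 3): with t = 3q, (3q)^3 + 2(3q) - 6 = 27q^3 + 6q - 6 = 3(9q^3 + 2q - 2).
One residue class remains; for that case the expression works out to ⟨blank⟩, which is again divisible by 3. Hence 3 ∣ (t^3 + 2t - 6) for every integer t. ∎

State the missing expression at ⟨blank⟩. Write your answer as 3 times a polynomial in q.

The residues treated are {2, 0}, so the missing case is t ≡ 1 (mod 3); write t = 3q+1.
Then (3q+1)^3 + 2(3q+1) - 6 = 27q^3 + 27q^2 + 15q - 3 = 3(9q^3 + 9q^2 + 5q - 1).

3(9q^3 + 9q^2 + 5q - 1)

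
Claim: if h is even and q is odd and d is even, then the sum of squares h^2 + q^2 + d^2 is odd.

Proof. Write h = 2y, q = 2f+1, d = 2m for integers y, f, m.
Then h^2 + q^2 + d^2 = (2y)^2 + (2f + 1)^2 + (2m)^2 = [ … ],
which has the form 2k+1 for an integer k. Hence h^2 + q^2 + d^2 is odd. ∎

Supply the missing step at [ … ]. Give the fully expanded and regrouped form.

2(2f^2 + 2f + 2m^2 + 2y^2) + 1

(2y)^2 + (2f + 1)^2 + (2m)^2 = 4f^2 + 4f + 4m^2 + 4y^2 + 1
= 2(2f^2 + 2f + 2m^2 + 2y^2) + 1.
Since 2f^2 + 2f + 2m^2 + 2y^2 is an integer, the sum of squares is of the form 2k+1 for an integer k.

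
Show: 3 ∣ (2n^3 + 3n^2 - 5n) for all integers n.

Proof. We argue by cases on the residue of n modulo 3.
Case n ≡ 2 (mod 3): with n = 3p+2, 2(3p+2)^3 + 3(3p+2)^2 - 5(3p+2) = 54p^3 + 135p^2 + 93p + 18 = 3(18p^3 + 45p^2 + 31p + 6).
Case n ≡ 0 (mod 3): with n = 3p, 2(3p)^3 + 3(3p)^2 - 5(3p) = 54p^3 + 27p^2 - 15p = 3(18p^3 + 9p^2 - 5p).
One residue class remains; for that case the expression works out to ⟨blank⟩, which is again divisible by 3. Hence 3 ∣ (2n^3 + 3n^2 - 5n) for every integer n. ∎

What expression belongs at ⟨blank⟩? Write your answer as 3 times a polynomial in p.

3(18p^3 + 27p^2 + 7p)

Only n ≡ 1 (mod 3) is unaccounted for. Put n = 3p+1:
2(3p+1)^3 + 3(3p+1)^2 - 5(3p+1) expands to 54p^3 + 81p^2 + 21p,
and factoring out 3 leaves 3(18p^3 + 27p^2 + 7p).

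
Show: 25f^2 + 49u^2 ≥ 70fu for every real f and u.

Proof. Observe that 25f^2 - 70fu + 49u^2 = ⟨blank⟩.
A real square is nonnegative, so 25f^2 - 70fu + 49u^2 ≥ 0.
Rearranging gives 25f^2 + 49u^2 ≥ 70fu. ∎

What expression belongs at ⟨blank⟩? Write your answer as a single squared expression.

The leading and trailing coefficients are 5^2 and 7^2, and 70 = 2·5·7, so the trinomial is (5f - 7u)^2.
Hence 25f^2 - 70fu + 49u^2 ≥ 0.

(5f - 7u)^2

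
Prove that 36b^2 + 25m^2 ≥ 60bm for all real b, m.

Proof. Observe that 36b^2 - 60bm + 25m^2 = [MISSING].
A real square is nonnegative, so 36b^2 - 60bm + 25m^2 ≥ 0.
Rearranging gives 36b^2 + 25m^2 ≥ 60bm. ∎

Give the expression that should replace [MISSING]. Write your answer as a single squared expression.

(6b - 5m)^2

36b^2 - 60bm + 25m^2 is a perfect-square trinomial: the outer terms are (6b)^2 and (5m)^2, and the cross term is -2·6b·5m.
So 36b^2 - 60bm + 25m^2 = (6b - 5m)^2 ≥ 0.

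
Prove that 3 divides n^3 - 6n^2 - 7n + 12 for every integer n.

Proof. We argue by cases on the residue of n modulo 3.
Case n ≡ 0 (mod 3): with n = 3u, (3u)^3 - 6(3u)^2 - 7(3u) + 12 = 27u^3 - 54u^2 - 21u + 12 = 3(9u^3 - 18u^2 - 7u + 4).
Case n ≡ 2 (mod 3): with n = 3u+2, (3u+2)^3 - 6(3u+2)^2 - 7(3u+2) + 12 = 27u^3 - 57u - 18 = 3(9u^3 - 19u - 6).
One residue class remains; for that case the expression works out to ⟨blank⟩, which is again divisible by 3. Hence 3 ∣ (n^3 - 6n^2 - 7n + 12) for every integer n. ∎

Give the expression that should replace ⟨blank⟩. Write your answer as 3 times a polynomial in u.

The residues treated are {0, 2}, so the missing case is n ≡ 1 (mod 3); write n = 3u+1.
Then (3u+1)^3 - 6(3u+1)^2 - 7(3u+1) + 12 = 27u^3 - 27u^2 - 48u = 3(9u^3 - 9u^2 - 16u).

3(9u^3 - 9u^2 - 16u)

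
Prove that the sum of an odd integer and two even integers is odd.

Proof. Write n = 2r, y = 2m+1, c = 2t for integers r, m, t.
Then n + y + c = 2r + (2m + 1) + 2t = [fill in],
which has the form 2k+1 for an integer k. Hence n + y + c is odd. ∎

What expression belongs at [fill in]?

2(m + r + t) + 1

2r + (2m + 1) + 2t = 2m + 2r + 2t + 1
= 2(m + r + t) + 1.
Since m + r + t is an integer, the sum is of the form 2k+1 for an integer k.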